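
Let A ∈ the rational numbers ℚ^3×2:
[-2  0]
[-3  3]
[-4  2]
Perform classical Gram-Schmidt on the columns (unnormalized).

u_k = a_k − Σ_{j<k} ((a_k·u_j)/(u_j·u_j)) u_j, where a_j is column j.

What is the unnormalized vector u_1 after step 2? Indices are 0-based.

Step 1: u_0 = a_0 = (-2, -3, -4).
Step 2: u_1 = a_1 − (-17/29)·u_0 = (-34/29, 36/29, -10/29).

u_1 = (-34/29, 36/29, -10/29)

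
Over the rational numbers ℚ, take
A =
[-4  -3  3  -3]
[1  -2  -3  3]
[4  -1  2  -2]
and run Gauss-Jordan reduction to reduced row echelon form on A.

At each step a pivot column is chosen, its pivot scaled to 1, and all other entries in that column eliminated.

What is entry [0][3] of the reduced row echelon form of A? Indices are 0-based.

[1] R0 /= -4  ⇒  (1, 3/4, -3/4, 3/4)
     R1 -= 1·R0  ⇒  (0, -11/4, -9/4, 9/4)
     R2 -= 4·R0  ⇒  (0, -4, 5, -5)
[2] R1 /= -11/4  ⇒  (0, 1, 9/11, -9/11)
     R0 -= 3/4·R1  ⇒  (1, 0, -15/11, 15/11)
     R2 -= -4·R1  ⇒  (0, 0, 91/11, -91/11)
[3] R2 /= 91/11  ⇒  (0, 0, 1, -1)
     R0 -= -15/11·R2  ⇒  (1, 0, 0, 0)
     R1 -= 9/11·R2  ⇒  (0, 1, 0, 0)

M[0][3] = 0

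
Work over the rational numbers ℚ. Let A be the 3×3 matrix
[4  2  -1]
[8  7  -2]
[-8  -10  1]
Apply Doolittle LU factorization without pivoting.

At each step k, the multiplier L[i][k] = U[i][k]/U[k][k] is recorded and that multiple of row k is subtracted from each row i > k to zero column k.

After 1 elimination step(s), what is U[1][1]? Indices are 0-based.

[col 0] pivot 4
  R1 -= 2*R0 → (0, 3, 0)  (L[1][0] := 2)
  R2 -= -2*R0 → (0, -6, -1)  (L[2][0] := -2)

U[1][1] = 3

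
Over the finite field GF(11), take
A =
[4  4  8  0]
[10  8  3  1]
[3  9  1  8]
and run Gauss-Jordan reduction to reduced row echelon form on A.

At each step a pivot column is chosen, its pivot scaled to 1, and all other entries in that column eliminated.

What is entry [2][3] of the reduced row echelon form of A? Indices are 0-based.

M[2][3] = 0

[1] R0 /= 4  ⇒  (1, 1, 2, 0)
     R1 -= 10·R0  ⇒  (0, 9, 5, 1)
     R2 -= 3·R0  ⇒  (0, 6, 6, 8)
[2] R1 /= 9  ⇒  (0, 1, 3, 5)
     R0 -= 1·R1  ⇒  (1, 0, 10, 6)
     R2 -= 6·R1  ⇒  (0, 0, 10, 0)
[3] R2 /= 10  ⇒  (0, 0, 1, 0)
     R0 -= 10·R2  ⇒  (1, 0, 0, 6)
     R1 -= 3·R2  ⇒  (0, 1, 0, 5)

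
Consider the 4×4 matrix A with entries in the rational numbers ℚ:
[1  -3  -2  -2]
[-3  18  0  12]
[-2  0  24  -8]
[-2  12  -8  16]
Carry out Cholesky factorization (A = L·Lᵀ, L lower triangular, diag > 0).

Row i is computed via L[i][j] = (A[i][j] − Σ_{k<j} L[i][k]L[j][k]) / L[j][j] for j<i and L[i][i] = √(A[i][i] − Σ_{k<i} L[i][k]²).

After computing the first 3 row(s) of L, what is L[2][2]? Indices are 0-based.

Step 1: L[0][0] = √(1) = 1.
  L[1][0] = (-3) / L[0][0] = -3.
Step 2: L[1][1] = √(9) = 3.
  L[2][0] = (-2) / L[0][0] = -2.
  L[2][1] = (-6) / L[1][1] = -2.
Step 3: L[2][2] = √(16) = 4.

L[2][2] = 4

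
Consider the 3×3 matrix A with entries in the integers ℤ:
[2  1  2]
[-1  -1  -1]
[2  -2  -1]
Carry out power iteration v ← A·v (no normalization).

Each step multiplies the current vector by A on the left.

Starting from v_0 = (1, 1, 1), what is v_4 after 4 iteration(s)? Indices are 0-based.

v_0 = (1, 1, 1).
v_1 = A·v_0 = (5, -3, -1).
v_2 = A·v_1 = (5, -1, 17).
v_3 = A·v_2 = (43, -21, -5).
v_4 = A·v_3 = (55, -17, 133).

v_4 = (55, -17, 133)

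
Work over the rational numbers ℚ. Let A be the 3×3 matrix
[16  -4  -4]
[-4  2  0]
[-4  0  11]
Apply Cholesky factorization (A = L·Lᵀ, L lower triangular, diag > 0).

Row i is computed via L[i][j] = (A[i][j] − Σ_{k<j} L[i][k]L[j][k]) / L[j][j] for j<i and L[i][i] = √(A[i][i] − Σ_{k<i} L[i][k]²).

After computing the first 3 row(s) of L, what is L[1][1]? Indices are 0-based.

L[1][1] = 1

Step 1: L[0][0] = √(16) = 4.
  L[1][0] = (-4) / L[0][0] = -1.
Step 2: L[1][1] = √(1) = 1.
  L[2][0] = (-4) / L[0][0] = -1.
  L[2][1] = (-1) / L[1][1] = -1.
Step 3: L[2][2] = √(9) = 3.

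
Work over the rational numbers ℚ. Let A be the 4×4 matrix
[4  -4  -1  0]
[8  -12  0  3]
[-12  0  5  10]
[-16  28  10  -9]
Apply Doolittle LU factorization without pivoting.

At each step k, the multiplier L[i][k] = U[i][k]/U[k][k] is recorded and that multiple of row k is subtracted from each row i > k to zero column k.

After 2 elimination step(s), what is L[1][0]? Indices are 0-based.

L[1][0] = 2

Step 1: pivot at (0,0) is 4.
  row1 ← row1 − (2)·row0  ⇒  L[1][0]=2, U row1=(0, -4, 2, 3)
  row2 ← row2 − (-3)·row0  ⇒  L[2][0]=-3, U row2=(0, -12, 2, 10)
  row3 ← row3 − (-4)·row0  ⇒  L[3][0]=-4, U row3=(0, 12, 6, -9)
Step 2: pivot at (1,1) is -4.
  row2 ← row2 − (3)·row1  ⇒  L[2][1]=3, U row2=(0, 0, -4, 1)
  row3 ← row3 − (-3)·row1  ⇒  L[3][1]=-3, U row3=(0, 0, 12, 0)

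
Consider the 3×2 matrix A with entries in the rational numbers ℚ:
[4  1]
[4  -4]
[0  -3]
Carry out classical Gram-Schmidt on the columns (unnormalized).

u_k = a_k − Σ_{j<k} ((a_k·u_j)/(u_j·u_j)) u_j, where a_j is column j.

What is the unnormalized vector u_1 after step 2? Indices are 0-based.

Step 1: u_0 = a_0 = (4, 4, 0).
Step 2: u_1 = a_1 − (-3/8)·u_0 = (5/2, -5/2, -3).

u_1 = (5/2, -5/2, -3)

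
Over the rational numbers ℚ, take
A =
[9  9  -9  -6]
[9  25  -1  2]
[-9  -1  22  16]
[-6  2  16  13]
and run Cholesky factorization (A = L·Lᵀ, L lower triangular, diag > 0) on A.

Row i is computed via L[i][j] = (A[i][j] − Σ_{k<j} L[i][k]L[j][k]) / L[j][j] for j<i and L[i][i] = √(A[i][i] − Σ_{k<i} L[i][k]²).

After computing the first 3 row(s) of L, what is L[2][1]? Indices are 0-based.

L[2][1] = 2

Step 1: L[0][0] = √(9) = 3.
  L[1][0] = (9) / L[0][0] = 3.
Step 2: L[1][1] = √(16) = 4.
  L[2][0] = (-9) / L[0][0] = -3.
  L[2][1] = (8) / L[1][1] = 2.
Step 3: L[2][2] = √(9) = 3.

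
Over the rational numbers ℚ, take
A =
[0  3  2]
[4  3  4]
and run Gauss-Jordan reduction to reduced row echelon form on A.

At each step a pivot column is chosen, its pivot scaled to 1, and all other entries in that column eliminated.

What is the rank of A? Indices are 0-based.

pivot(0,0): swap R0↔R1
pivot(0,0)=4: scale R0 → (1, 3/4, 1)
pivot(1,1)=3: scale R1 → (0, 1, 2/3)
  clear (0,1): R0 −= (3/4)R1 → (1, 0, 1/2)

rank = 2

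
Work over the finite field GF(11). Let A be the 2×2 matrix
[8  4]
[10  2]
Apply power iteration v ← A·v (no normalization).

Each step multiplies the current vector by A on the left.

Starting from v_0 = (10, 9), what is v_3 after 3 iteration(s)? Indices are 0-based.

v_3 = (9, 6)

v_0 = (10, 9).
v_1 = A·v_0 = (6, 8).
v_2 = A·v_1 = (3, 10).
v_3 = A·v_2 = (9, 6).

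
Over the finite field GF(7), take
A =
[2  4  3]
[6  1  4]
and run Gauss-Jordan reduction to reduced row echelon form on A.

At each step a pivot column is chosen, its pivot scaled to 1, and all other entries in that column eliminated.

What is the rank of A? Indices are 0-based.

rank = 2

pivot(0,0)=2: scale R0 → (1, 2, 5)
  clear (1,0): R1 −= (6)R0 → (0, 3, 2)
pivot(1,1)=3: scale R1 → (0, 1, 3)
  clear (0,1): R0 −= (2)R1 → (1, 0, 6)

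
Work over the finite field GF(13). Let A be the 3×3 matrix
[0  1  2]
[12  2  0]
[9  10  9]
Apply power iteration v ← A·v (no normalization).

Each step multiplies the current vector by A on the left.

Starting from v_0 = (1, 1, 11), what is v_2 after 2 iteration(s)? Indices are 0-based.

v_2 = (3, 5, 5)

v_0 = (1, 1, 11).
v_1 = A·v_0 = (10, 1, 1).
v_2 = A·v_1 = (3, 5, 5).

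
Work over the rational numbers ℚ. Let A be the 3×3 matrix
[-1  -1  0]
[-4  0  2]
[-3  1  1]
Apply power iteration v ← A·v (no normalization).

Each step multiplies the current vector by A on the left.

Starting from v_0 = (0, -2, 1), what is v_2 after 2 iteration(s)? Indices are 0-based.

v_0 = (0, -2, 1).
v_1 = A·v_0 = (2, 2, -1).
v_2 = A·v_1 = (-4, -10, -5).

v_2 = (-4, -10, -5)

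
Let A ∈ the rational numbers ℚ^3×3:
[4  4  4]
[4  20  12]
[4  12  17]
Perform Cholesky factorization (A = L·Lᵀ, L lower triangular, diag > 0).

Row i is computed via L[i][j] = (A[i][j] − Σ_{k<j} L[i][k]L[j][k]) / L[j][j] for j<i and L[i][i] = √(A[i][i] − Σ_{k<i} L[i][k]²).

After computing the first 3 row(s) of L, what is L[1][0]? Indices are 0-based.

L[1][0] = 2

Step 1: L[0][0] = √(4) = 2.
  L[1][0] = (4) / L[0][0] = 2.
Step 2: L[1][1] = √(16) = 4.
  L[2][0] = (4) / L[0][0] = 2.
  L[2][1] = (8) / L[1][1] = 2.
Step 3: L[2][2] = √(9) = 3.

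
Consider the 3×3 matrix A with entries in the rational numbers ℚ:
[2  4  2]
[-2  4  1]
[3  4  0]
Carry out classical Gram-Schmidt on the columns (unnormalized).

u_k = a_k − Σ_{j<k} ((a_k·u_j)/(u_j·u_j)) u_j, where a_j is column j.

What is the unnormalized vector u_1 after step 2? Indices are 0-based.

u_1 = (44/17, 92/17, 32/17)

Step 1: u_0 = a_0 = (2, -2, 3).
Step 2: u_1 = a_1 − (12/17)·u_0 = (44/17, 92/17, 32/17).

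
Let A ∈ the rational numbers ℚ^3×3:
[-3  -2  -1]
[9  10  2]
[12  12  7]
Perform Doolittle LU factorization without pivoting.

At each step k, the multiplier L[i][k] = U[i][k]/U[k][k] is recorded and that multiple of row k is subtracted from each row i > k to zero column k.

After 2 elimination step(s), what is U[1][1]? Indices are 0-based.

U[1][1] = 4

k=0: U[0][0]=-3
  eliminate (1,0): mult=-3, new row 1: (0, 4, -1); set L[1][0]=-3
  eliminate (2,0): mult=-4, new row 2: (0, 4, 3); set L[2][0]=-4
k=1: U[1][1]=4
  eliminate (2,1): mult=1, new row 2: (0, 0, 4); set L[2][1]=1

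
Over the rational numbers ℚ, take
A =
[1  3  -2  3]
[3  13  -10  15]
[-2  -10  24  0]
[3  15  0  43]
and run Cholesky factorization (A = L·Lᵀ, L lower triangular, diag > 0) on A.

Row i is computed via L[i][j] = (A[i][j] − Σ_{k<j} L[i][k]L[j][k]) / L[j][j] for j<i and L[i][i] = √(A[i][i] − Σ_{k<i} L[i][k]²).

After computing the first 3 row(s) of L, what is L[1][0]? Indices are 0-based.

L[1][0] = 3

Step 1: L[0][0] = √(1) = 1.
  L[1][0] = (3) / L[0][0] = 3.
Step 2: L[1][1] = √(4) = 2.
  L[2][0] = (-2) / L[0][0] = -2.
  L[2][1] = (-4) / L[1][1] = -2.
Step 3: L[2][2] = √(16) = 4.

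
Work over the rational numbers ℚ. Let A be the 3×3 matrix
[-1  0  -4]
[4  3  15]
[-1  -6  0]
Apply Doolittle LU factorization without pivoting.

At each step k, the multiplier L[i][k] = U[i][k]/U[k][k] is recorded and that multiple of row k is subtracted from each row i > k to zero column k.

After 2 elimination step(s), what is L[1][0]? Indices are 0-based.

[col 0] pivot -1
  R1 -= -4*R0 → (0, 3, -1)  (L[1][0] := -4)
  R2 -= 1*R0 → (0, -6, 4)  (L[2][0] := 1)
[col 1] pivot 3
  R2 -= -2*R1 → (0, 0, 2)  (L[2][1] := -2)

L[1][0] = -4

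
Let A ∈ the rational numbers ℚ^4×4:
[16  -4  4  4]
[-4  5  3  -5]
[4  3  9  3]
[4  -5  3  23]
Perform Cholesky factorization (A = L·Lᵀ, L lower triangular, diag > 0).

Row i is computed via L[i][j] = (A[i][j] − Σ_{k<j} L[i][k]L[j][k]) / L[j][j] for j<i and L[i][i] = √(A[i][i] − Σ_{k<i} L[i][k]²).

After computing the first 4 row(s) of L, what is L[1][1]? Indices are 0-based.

L[1][1] = 2

Step 1: L[0][0] = √(16) = 4.
  L[1][0] = (-4) / L[0][0] = -1.
Step 2: L[1][1] = √(4) = 2.
  L[2][0] = (4) / L[0][0] = 1.
  L[2][1] = (4) / L[1][1] = 2.
Step 3: L[2][2] = √(4) = 2.
  L[3][0] = (4) / L[0][0] = 1.
  L[3][1] = (-4) / L[1][1] = -2.
  L[3][2] = (6) / L[2][2] = 3.
Step 4: L[3][3] = √(9) = 3.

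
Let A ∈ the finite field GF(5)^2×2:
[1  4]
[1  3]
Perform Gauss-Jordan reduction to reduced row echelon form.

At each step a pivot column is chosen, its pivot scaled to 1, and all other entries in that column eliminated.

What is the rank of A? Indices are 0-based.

rank = 2

[1] R0 /= 1  ⇒  (1, 4)
     R1 -= 1·R0  ⇒  (0, 4)
[2] R1 /= 4  ⇒  (0, 1)
     R0 -= 4·R1  ⇒  (1, 0)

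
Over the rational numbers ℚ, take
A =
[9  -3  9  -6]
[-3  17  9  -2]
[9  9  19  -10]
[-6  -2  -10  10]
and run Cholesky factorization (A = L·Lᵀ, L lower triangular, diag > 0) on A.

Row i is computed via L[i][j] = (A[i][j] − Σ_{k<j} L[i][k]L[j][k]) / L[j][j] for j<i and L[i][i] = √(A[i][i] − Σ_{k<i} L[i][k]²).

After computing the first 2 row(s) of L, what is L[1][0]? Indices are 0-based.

Step 1: L[0][0] = √(9) = 3.
  L[1][0] = (-3) / L[0][0] = -1.
Step 2: L[1][1] = √(16) = 4.

L[1][0] = -1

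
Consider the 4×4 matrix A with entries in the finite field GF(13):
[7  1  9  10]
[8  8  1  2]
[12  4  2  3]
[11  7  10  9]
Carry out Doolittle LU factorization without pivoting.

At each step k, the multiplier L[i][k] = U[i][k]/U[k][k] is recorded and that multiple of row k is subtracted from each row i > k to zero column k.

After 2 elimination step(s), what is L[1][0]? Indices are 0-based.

[col 0] pivot 7
  R1 -= 3*R0 → (0, 5, 0, 11)  (L[1][0] := 3)
  R2 -= 11*R0 → (0, 6, 7, 10)  (L[2][0] := 11)
  R3 -= 9*R0 → (0, 11, 7, 10)  (L[3][0] := 9)
[col 1] pivot 5
  R2 -= 9*R1 → (0, 0, 7, 2)  (L[2][1] := 9)
  R3 -= 10*R1 → (0, 0, 7, 4)  (L[3][1] := 10)

L[1][0] = 3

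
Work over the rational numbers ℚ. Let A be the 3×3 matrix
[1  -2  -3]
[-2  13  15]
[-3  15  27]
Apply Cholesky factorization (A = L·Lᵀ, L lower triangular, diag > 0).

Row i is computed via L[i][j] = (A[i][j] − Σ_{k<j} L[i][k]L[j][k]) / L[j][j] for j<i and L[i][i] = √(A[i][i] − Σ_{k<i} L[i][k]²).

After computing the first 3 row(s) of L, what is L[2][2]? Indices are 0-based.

Step 1: L[0][0] = √(1) = 1.
  L[1][0] = (-2) / L[0][0] = -2.
Step 2: L[1][1] = √(9) = 3.
  L[2][0] = (-3) / L[0][0] = -3.
  L[2][1] = (9) / L[1][1] = 3.
Step 3: L[2][2] = √(9) = 3.

L[2][2] = 3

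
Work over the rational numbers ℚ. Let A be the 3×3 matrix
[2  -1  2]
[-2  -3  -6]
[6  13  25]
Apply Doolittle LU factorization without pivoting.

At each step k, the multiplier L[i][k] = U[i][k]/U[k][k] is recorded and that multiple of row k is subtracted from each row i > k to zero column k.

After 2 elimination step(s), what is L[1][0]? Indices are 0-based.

Step 1: pivot at (0,0) is 2.
  row1 ← row1 − (-1)·row0  ⇒  L[1][0]=-1, U row1=(0, -4, -4)
  row2 ← row2 − (3)·row0  ⇒  L[2][0]=3, U row2=(0, 16, 19)
Step 2: pivot at (1,1) is -4.
  row2 ← row2 − (-4)·row1  ⇒  L[2][1]=-4, U row2=(0, 0, 3)

L[1][0] = -1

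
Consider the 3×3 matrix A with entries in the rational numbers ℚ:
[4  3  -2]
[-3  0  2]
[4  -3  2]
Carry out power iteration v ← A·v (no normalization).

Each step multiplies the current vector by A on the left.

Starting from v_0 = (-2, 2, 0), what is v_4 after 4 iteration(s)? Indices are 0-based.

v_0 = (-2, 2, 0).
v_1 = A·v_0 = (-2, 6, -14).
v_2 = A·v_1 = (38, -22, -54).
v_3 = A·v_2 = (194, -222, 110).
v_4 = A·v_3 = (-110, -362, 1662).

v_4 = (-110, -362, 1662)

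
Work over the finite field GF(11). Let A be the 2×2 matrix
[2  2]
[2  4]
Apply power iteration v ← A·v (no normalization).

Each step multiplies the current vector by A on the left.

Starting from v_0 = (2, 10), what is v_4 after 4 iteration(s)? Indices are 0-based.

v_0 = (2, 10).
v_1 = A·v_0 = (2, 0).
v_2 = A·v_1 = (4, 4).
v_3 = A·v_2 = (5, 2).
v_4 = A·v_3 = (3, 7).

v_4 = (3, 7)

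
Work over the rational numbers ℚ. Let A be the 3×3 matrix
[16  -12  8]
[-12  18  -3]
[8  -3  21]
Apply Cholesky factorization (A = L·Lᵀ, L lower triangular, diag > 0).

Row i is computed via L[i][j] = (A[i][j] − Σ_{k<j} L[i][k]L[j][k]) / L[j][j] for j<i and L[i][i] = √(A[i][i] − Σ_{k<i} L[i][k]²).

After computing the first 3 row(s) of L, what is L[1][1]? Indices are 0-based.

Step 1: L[0][0] = √(16) = 4.
  L[1][0] = (-12) / L[0][0] = -3.
Step 2: L[1][1] = √(9) = 3.
  L[2][0] = (8) / L[0][0] = 2.
  L[2][1] = (3) / L[1][1] = 1.
Step 3: L[2][2] = √(16) = 4.

L[1][1] = 3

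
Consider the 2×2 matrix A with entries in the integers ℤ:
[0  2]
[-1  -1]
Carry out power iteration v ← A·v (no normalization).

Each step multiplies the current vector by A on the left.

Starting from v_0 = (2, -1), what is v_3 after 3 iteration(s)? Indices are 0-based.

v_0 = (2, -1).
v_1 = A·v_0 = (-2, -1).
v_2 = A·v_1 = (-2, 3).
v_3 = A·v_2 = (6, -1).

v_3 = (6, -1)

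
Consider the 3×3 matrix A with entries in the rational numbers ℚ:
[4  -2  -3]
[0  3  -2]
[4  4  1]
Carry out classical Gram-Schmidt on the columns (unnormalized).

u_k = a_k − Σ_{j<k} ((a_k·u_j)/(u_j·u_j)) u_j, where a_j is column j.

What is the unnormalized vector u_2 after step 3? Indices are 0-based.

u_2 = (-4/3, -8/3, 4/3)

Step 1: u_0 = a_0 = (4, 0, 4).
Step 2: u_1 = a_1 − (1/4)·u_0 = (-3, 3, 3).
Step 3: u_2 = a_2 − (-1/4)·u_0 − (2/9)·u_1 = (-4/3, -8/3, 4/3).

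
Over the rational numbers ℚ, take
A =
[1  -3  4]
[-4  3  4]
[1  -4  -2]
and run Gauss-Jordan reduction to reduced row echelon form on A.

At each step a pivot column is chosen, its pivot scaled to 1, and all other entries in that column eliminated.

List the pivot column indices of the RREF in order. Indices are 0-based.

[1] R0 /= 1  ⇒  (1, -3, 4)
     R1 -= -4·R0  ⇒  (0, -9, 20)
     R2 -= 1·R0  ⇒  (0, -1, -6)
[2] R1 /= -9  ⇒  (0, 1, -20/9)
     R0 -= -3·R1  ⇒  (1, 0, -8/3)
     R2 -= -1·R1  ⇒  (0, 0, -74/9)
[3] R2 /= -74/9  ⇒  (0, 0, 1)
     R0 -= -8/3·R2  ⇒  (1, 0, 0)
     R1 -= -20/9·R2  ⇒  (0, 1, 0)

pivot columns: 0, 1, 2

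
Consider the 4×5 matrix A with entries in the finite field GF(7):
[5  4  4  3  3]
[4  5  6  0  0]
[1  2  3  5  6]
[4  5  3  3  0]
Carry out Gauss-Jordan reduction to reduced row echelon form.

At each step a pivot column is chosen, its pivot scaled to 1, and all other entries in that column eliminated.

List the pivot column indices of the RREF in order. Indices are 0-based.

pivot columns: 0, 1, 2, 3

[1] R0 /= 5  ⇒  (1, 5, 5, 2, 2)
     R1 -= 4·R0  ⇒  (0, 6, 0, 6, 6)
     R2 -= 1·R0  ⇒  (0, 4, 5, 3, 4)
     R3 -= 4·R0  ⇒  (0, 6, 4, 2, 6)
[2] R1 /= 6  ⇒  (0, 1, 0, 1, 1)
     R0 -= 5·R1  ⇒  (1, 0, 5, 4, 4)
     R2 -= 4·R1  ⇒  (0, 0, 5, 6, 0)
     R3 -= 6·R1  ⇒  (0, 0, 4, 3, 0)
[3] R2 /= 5  ⇒  (0, 0, 1, 4, 0)
     R0 -= 5·R2  ⇒  (1, 0, 0, 5, 4)
     R3 -= 4·R2  ⇒  (0, 0, 0, 1, 0)
[4] R3 /= 1  ⇒  (0, 0, 0, 1, 0)
     R0 -= 5·R3  ⇒  (1, 0, 0, 0, 4)
     R1 -= 1·R3  ⇒  (0, 1, 0, 0, 1)
     R2 -= 4·R3  ⇒  (0, 0, 1, 0, 0)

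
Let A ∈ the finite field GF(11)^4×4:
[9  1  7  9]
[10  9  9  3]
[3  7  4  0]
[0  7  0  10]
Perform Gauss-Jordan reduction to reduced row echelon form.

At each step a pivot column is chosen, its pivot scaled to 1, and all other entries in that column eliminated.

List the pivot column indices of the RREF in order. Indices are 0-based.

pivot columns: 0, 1, 2, 3

pivot(0,0)=9: scale R0 → (1, 5, 2, 1)
  clear (1,0): R1 −= (10)R0 → (0, 3, 0, 4)
  clear (2,0): R2 −= (3)R0 → (0, 3, 9, 8)
pivot(1,1)=3: scale R1 → (0, 1, 0, 5)
  clear (0,1): R0 −= (5)R1 → (1, 0, 2, 9)
  clear (2,1): R2 −= (3)R1 → (0, 0, 9, 4)
  clear (3,1): R3 −= (7)R1 → (0, 0, 0, 8)
pivot(2,2)=9: scale R2 → (0, 0, 1, 9)
  clear (0,2): R0 −= (2)R2 → (1, 0, 0, 2)
pivot(3,3)=8: scale R3 → (0, 0, 0, 1)
  clear (0,3): R0 −= (2)R3 → (1, 0, 0, 0)
  clear (1,3): R1 −= (5)R3 → (0, 1, 0, 0)
  clear (2,3): R2 −= (9)R3 → (0, 0, 1, 0)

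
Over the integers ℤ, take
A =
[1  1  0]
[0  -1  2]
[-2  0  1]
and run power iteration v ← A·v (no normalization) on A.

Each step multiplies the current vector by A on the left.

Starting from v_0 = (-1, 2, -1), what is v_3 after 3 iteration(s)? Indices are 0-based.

v_0 = (-1, 2, -1).
v_1 = A·v_0 = (1, -4, 1).
v_2 = A·v_1 = (-3, 6, -1).
v_3 = A·v_2 = (3, -8, 5).

v_3 = (3, -8, 5)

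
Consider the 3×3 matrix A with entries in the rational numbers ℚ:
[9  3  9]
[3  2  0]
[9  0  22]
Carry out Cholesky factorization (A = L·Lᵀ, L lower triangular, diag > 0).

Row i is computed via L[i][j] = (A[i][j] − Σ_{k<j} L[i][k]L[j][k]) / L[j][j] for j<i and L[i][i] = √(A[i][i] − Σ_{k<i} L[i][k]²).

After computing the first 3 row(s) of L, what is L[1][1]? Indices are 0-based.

Step 1: L[0][0] = √(9) = 3.
  L[1][0] = (3) / L[0][0] = 1.
Step 2: L[1][1] = √(1) = 1.
  L[2][0] = (9) / L[0][0] = 3.
  L[2][1] = (-3) / L[1][1] = -3.
Step 3: L[2][2] = √(4) = 2.

L[1][1] = 1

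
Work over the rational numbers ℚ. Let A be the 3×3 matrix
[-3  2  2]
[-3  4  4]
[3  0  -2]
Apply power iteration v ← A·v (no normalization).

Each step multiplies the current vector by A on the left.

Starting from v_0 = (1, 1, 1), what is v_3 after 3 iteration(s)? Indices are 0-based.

v_0 = (1, 1, 1).
v_1 = A·v_0 = (1, 5, 1).
v_2 = A·v_1 = (9, 21, 1).
v_3 = A·v_2 = (17, 61, 25).

v_3 = (17, 61, 25)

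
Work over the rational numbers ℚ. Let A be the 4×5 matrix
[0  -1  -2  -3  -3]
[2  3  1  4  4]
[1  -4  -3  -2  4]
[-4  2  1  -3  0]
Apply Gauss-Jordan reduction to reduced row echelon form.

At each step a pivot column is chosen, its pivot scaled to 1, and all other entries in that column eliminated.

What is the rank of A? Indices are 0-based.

rank = 4

[1] R0 <-> R1
[1] R0 /= 2  ⇒  (1, 3/2, 1/2, 2, 2)
     R2 -= 1·R0  ⇒  (0, -11/2, -7/2, -4, 2)
     R3 -= -4·R0  ⇒  (0, 8, 3, 5, 8)
[2] R1 /= -1  ⇒  (0, 1, 2, 3, 3)
     R0 -= 3/2·R1  ⇒  (1, 0, -5/2, -5/2, -5/2)
     R2 -= -11/2·R1  ⇒  (0, 0, 15/2, 25/2, 37/2)
     R3 -= 8·R1  ⇒  (0, 0, -13, -19, -16)
[3] R2 /= 15/2  ⇒  (0, 0, 1, 5/3, 37/15)
     R0 -= -5/2·R2  ⇒  (1, 0, 0, 5/3, 11/3)
     R1 -= 2·R2  ⇒  (0, 1, 0, -1/3, -29/15)
     R3 -= -13·R2  ⇒  (0, 0, 0, 8/3, 241/15)
[4] R3 /= 8/3  ⇒  (0, 0, 0, 1, 241/40)
     R0 -= 5/3·R3  ⇒  (1, 0, 0, 0, -51/8)
     R1 -= -1/3·R3  ⇒  (0, 1, 0, 0, 3/40)
     R2 -= 5/3·R3  ⇒  (0, 0, 1, 0, -303/40)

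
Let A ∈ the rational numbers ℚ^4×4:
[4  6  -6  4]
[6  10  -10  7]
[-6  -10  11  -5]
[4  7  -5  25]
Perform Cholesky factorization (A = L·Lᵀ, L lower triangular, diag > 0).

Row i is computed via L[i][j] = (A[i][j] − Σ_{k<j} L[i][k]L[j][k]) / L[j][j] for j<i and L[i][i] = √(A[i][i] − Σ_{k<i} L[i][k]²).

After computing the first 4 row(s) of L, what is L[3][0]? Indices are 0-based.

Step 1: L[0][0] = √(4) = 2.
  L[1][0] = (6) / L[0][0] = 3.
Step 2: L[1][1] = √(1) = 1.
  L[2][0] = (-6) / L[0][0] = -3.
  L[2][1] = (-1) / L[1][1] = -1.
Step 3: L[2][2] = √(1) = 1.
  L[3][0] = (4) / L[0][0] = 2.
  L[3][1] = (1) / L[1][1] = 1.
  L[3][2] = (2) / L[2][2] = 2.
Step 4: L[3][3] = √(16) = 4.

L[3][0] = 2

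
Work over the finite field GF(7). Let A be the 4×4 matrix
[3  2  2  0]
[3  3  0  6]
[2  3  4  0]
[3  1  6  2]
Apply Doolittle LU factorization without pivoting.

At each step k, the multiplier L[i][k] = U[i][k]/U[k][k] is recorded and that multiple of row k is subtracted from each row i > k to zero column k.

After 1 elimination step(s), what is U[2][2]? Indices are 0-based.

U[2][2] = 5

Step 1: pivot at (0,0) is 3.
  row1 ← row1 − (1)·row0  ⇒  L[1][0]=1, U row1=(0, 1, 5, 6)
  row2 ← row2 − (3)·row0  ⇒  L[2][0]=3, U row2=(0, 4, 5, 0)
  row3 ← row3 − (1)·row0  ⇒  L[3][0]=1, U row3=(0, 6, 4, 2)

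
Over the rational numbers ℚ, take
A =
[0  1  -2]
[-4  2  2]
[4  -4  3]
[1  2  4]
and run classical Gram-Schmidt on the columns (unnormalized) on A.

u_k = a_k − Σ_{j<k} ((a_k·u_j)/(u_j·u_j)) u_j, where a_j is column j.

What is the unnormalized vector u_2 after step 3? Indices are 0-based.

u_2 = (-72/31, 1086/341, 839/341, 988/341)

Step 1: u_0 = a_0 = (0, -4, 4, 1).
Step 2: u_1 = a_1 − (-2/3)·u_0 = (1, -2/3, -4/3, 8/3).
Step 3: u_2 = a_2 − (8/33)·u_0 − (10/31)·u_1 = (-72/31, 1086/341, 839/341, 988/341).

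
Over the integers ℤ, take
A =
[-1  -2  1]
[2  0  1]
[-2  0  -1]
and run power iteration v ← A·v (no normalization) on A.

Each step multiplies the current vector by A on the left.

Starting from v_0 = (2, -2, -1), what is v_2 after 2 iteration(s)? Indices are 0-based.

v_2 = (-10, -1, 1)

v_0 = (2, -2, -1).
v_1 = A·v_0 = (1, 3, -3).
v_2 = A·v_1 = (-10, -1, 1).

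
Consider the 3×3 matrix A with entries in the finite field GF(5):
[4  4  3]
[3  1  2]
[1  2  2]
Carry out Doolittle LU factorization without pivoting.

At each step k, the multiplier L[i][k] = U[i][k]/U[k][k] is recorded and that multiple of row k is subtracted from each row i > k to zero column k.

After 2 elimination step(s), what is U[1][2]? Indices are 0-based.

[col 0] pivot 4
  R1 -= 2*R0 → (0, 3, 1)  (L[1][0] := 2)
  R2 -= 4*R0 → (0, 1, 0)  (L[2][0] := 4)
[col 1] pivot 3
  R2 -= 2*R1 → (0, 0, 3)  (L[2][1] := 2)

U[1][2] = 1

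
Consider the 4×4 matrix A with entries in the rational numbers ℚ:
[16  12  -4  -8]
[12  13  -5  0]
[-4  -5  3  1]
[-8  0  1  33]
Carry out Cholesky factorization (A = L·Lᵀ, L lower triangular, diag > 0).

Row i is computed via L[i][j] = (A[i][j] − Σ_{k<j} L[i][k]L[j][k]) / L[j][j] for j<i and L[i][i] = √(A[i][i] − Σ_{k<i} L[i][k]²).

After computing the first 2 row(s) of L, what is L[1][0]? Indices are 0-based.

L[1][0] = 3

Step 1: L[0][0] = √(16) = 4.
  L[1][0] = (12) / L[0][0] = 3.
Step 2: L[1][1] = √(4) = 2.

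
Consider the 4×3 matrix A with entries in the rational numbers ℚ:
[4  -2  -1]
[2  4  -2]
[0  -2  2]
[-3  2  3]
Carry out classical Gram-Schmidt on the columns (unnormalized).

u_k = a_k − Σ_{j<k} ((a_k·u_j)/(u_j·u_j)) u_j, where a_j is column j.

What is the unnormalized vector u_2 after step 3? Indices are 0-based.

Step 1: u_0 = a_0 = (4, 2, 0, -3).
Step 2: u_1 = a_1 − (-6/29)·u_0 = (-34/29, 128/29, -2, 40/29).
Step 3: u_2 = a_2 − (-17/29)·u_0 − (-109/388)·u_1 = (197/194, 40/97, 279/194, 158/97).

u_2 = (197/194, 40/97, 279/194, 158/97)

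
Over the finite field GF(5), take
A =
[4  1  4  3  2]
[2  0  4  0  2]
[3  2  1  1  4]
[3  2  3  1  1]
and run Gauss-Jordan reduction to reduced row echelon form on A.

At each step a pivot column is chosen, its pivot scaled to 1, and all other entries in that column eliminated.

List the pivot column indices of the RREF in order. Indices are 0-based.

pivot(0,0)=4: scale R0 → (1, 4, 1, 2, 3)
  clear (1,0): R1 −= (2)R0 → (0, 2, 2, 1, 1)
  clear (2,0): R2 −= (3)R0 → (0, 0, 3, 0, 0)
  clear (3,0): R3 −= (3)R0 → (0, 0, 0, 0, 2)
pivot(1,1)=2: scale R1 → (0, 1, 1, 3, 3)
  clear (0,1): R0 −= (4)R1 → (1, 0, 2, 0, 1)
pivot(2,2)=3: scale R2 → (0, 0, 1, 0, 0)
  clear (0,2): R0 −= (2)R2 → (1, 0, 0, 0, 1)
  clear (1,2): R1 −= (1)R2 → (0, 1, 0, 3, 3)
col 3: no nonzero at/below row 3; advance.
pivot(3,4)=2: scale R3 → (0, 0, 0, 0, 1)
  clear (0,4): R0 −= (1)R3 → (1, 0, 0, 0, 0)
  clear (1,4): R1 −= (3)R3 → (0, 1, 0, 3, 0)

pivot columns: 0, 1, 2, 4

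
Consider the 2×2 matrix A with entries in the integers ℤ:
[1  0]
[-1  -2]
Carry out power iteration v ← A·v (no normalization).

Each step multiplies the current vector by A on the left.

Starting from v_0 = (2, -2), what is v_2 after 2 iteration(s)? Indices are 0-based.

v_2 = (2, -6)

v_0 = (2, -2).
v_1 = A·v_0 = (2, 2).
v_2 = A·v_1 = (2, -6).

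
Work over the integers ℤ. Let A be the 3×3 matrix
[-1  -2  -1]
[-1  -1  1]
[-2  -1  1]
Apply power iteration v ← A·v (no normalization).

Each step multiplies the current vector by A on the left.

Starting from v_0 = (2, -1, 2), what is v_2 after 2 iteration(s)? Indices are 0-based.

v_2 = (1, 0, 2)

v_0 = (2, -1, 2).
v_1 = A·v_0 = (-2, 1, -1).
v_2 = A·v_1 = (1, 0, 2).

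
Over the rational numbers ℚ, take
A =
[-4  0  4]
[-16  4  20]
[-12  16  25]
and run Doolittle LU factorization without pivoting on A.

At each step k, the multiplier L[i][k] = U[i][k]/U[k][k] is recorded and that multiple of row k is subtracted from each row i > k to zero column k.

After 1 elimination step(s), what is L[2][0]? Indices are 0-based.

L[2][0] = 3

[col 0] pivot -4
  R1 -= 4*R0 → (0, 4, 4)  (L[1][0] := 4)
  R2 -= 3*R0 → (0, 16, 13)  (L[2][0] := 3)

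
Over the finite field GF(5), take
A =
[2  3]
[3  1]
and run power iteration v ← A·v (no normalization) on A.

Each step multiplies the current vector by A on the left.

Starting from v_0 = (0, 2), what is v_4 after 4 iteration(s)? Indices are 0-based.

v_0 = (0, 2).
v_1 = A·v_0 = (1, 2).
v_2 = A·v_1 = (3, 0).
v_3 = A·v_2 = (1, 4).
v_4 = A·v_3 = (4, 2).

v_4 = (4, 2)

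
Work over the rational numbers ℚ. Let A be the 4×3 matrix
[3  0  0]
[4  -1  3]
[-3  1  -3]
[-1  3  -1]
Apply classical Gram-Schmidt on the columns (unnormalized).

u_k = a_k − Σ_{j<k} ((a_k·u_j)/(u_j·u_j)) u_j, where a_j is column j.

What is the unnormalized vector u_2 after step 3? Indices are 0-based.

u_2 = (-8/5, 8/15, -16/15, 8/15)

Step 1: u_0 = a_0 = (3, 4, -3, -1).
Step 2: u_1 = a_1 − (-2/7)·u_0 = (6/7, 1/7, 1/7, 19/7).
Step 3: u_2 = a_2 − (22/35)·u_0 − (-1/3)·u_1 = (-8/5, 8/15, -16/15, 8/15).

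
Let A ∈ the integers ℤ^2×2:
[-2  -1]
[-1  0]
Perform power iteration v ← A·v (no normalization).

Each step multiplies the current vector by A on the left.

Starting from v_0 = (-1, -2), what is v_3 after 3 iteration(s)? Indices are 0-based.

v_0 = (-1, -2).
v_1 = A·v_0 = (4, 1).
v_2 = A·v_1 = (-9, -4).
v_3 = A·v_2 = (22, 9).

v_3 = (22, 9)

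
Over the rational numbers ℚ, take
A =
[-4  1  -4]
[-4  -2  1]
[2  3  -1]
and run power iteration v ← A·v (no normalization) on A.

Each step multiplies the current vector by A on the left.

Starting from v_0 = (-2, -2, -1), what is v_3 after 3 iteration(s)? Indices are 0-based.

v_0 = (-2, -2, -1).
v_1 = A·v_0 = (10, 11, -9).
v_2 = A·v_1 = (7, -71, 62).
v_3 = A·v_2 = (-347, 176, -261).

v_3 = (-347, 176, -261)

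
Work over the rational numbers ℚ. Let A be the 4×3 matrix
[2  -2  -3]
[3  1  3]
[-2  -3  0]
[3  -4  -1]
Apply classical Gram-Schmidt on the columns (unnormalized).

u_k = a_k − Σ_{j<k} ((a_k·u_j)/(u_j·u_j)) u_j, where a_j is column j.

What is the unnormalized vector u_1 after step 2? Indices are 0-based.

u_1 = (-19/13, 47/26, -46/13, -83/26)

Step 1: u_0 = a_0 = (2, 3, -2, 3).
Step 2: u_1 = a_1 − (-7/26)·u_0 = (-19/13, 47/26, -46/13, -83/26).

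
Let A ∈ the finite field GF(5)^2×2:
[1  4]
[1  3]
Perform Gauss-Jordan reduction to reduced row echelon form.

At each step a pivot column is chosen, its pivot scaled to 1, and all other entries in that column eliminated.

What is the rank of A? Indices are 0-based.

rank = 2

pivot(0,0)=1: scale R0 → (1, 4)
  clear (1,0): R1 −= (1)R0 → (0, 4)
pivot(1,1)=4: scale R1 → (0, 1)
  clear (0,1): R0 −= (4)R1 → (1, 0)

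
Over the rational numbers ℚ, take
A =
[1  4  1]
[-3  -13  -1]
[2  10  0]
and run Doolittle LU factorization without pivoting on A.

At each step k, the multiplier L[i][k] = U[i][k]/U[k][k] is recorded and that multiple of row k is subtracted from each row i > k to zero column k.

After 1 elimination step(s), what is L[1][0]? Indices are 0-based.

L[1][0] = -3

k=0: U[0][0]=1
  eliminate (1,0): mult=-3, new row 1: (0, -1, 2); set L[1][0]=-3
  eliminate (2,0): mult=2, new row 2: (0, 2, -2); set L[2][0]=2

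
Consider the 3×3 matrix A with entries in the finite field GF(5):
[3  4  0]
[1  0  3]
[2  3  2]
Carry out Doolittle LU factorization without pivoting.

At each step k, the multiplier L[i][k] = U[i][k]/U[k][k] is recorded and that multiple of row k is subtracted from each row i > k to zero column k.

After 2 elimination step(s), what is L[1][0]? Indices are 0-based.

k=0: U[0][0]=3
  eliminate (1,0): mult=2, new row 1: (0, 2, 3); set L[1][0]=2
  eliminate (2,0): mult=4, new row 2: (0, 2, 2); set L[2][0]=4
k=1: U[1][1]=2
  eliminate (2,1): mult=1, new row 2: (0, 0, 4); set L[2][1]=1

L[1][0] = 2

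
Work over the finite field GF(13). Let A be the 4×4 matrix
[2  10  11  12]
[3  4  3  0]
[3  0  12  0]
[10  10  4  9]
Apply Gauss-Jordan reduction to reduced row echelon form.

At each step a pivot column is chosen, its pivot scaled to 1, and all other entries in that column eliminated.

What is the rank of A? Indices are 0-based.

rank = 4

[1] R0 /= 2  ⇒  (1, 5, 12, 6)
     R1 -= 3·R0  ⇒  (0, 2, 6, 8)
     R2 -= 3·R0  ⇒  (0, 11, 2, 8)
     R3 -= 10·R0  ⇒  (0, 12, 1, 1)
[2] R1 /= 2  ⇒  (0, 1, 3, 4)
     R0 -= 5·R1  ⇒  (1, 0, 10, 12)
     R2 -= 11·R1  ⇒  (0, 0, 8, 3)
     R3 -= 12·R1  ⇒  (0, 0, 4, 5)
[3] R2 /= 8  ⇒  (0, 0, 1, 2)
     R0 -= 10·R2  ⇒  (1, 0, 0, 5)
     R1 -= 3·R2  ⇒  (0, 1, 0, 11)
     R3 -= 4·R2  ⇒  (0, 0, 0, 10)
[4] R3 /= 10  ⇒  (0, 0, 0, 1)
     R0 -= 5·R3  ⇒  (1, 0, 0, 0)
     R1 -= 11·R3  ⇒  (0, 1, 0, 0)
     R2 -= 2·R3  ⇒  (0, 0, 1, 0)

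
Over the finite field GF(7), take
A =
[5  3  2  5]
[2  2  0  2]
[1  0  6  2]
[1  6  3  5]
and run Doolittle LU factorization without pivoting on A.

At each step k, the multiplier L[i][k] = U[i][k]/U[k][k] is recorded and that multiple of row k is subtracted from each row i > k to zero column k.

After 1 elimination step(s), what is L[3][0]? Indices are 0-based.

Step 1: pivot at (0,0) is 5.
  row1 ← row1 − (6)·row0  ⇒  L[1][0]=6, U row1=(0, 5, 2, 0)
  row2 ← row2 − (3)·row0  ⇒  L[2][0]=3, U row2=(0, 5, 0, 1)
  row3 ← row3 − (3)·row0  ⇒  L[3][0]=3, U row3=(0, 4, 4, 4)

L[3][0] = 3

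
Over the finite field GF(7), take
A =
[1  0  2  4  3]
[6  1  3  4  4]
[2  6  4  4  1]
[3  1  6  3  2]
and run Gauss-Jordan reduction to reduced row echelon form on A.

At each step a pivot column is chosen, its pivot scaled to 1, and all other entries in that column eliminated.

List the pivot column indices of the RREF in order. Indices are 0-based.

[1] R0 /= 1  ⇒  (1, 0, 2, 4, 3)
     R1 -= 6·R0  ⇒  (0, 1, 5, 1, 0)
     R2 -= 2·R0  ⇒  (0, 6, 0, 3, 2)
     R3 -= 3·R0  ⇒  (0, 1, 0, 5, 0)
[2] R1 /= 1  ⇒  (0, 1, 5, 1, 0)
     R2 -= 6·R1  ⇒  (0, 0, 5, 4, 2)
     R3 -= 1·R1  ⇒  (0, 0, 2, 4, 0)
[3] R2 /= 5  ⇒  (0, 0, 1, 5, 6)
     R0 -= 2·R2  ⇒  (1, 0, 0, 1, 5)
     R1 -= 5·R2  ⇒  (0, 1, 0, 4, 5)
     R3 -= 2·R2  ⇒  (0, 0, 0, 1, 2)
[4] R3 /= 1  ⇒  (0, 0, 0, 1, 2)
     R0 -= 1·R3  ⇒  (1, 0, 0, 0, 3)
     R1 -= 4·R3  ⇒  (0, 1, 0, 0, 4)
     R2 -= 5·R3  ⇒  (0, 0, 1, 0, 3)

pivot columns: 0, 1, 2, 3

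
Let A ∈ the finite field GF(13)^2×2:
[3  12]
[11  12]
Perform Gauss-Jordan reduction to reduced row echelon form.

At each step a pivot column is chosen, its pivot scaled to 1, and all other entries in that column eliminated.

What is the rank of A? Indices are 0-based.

rank = 2

pivot(0,0)=3: scale R0 → (1, 4)
  clear (1,0): R1 −= (11)R0 → (0, 7)
pivot(1,1)=7: scale R1 → (0, 1)
  clear (0,1): R0 −= (4)R1 → (1, 0)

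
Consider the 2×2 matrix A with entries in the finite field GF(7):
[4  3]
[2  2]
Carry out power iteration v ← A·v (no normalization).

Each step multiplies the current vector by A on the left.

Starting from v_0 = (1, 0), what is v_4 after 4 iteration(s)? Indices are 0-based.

v_4 = (0, 6)

v_0 = (1, 0).
v_1 = A·v_0 = (4, 2).
v_2 = A·v_1 = (1, 5).
v_3 = A·v_2 = (5, 5).
v_4 = A·v_3 = (0, 6).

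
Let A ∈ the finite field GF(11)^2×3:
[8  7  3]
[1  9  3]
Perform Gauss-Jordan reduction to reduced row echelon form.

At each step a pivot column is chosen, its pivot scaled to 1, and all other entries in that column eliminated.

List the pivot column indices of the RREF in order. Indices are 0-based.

pivot columns: 0, 1

pivot(0,0)=8: scale R0 → (1, 5, 10)
  clear (1,0): R1 −= (1)R0 → (0, 4, 4)
pivot(1,1)=4: scale R1 → (0, 1, 1)
  clear (0,1): R0 −= (5)R1 → (1, 0, 5)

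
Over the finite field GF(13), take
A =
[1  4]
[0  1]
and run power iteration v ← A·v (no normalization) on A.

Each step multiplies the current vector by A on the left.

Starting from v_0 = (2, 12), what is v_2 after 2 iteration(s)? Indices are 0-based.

v_0 = (2, 12).
v_1 = A·v_0 = (11, 12).
v_2 = A·v_1 = (7, 12).

v_2 = (7, 12)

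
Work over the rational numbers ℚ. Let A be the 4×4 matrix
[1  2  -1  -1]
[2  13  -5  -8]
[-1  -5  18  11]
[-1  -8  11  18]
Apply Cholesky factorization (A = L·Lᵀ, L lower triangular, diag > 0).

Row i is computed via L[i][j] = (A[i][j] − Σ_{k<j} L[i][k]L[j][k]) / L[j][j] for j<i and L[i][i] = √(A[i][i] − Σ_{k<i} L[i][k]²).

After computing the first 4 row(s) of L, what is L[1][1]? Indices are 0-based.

Step 1: L[0][0] = √(1) = 1.
  L[1][0] = (2) / L[0][0] = 2.
Step 2: L[1][1] = √(9) = 3.
  L[2][0] = (-1) / L[0][0] = -1.
  L[2][1] = (-3) / L[1][1] = -1.
Step 3: L[2][2] = √(16) = 4.
  L[3][0] = (-1) / L[0][0] = -1.
  L[3][1] = (-6) / L[1][1] = -2.
  L[3][2] = (8) / L[2][2] = 2.
Step 4: L[3][3] = √(9) = 3.

L[1][1] = 3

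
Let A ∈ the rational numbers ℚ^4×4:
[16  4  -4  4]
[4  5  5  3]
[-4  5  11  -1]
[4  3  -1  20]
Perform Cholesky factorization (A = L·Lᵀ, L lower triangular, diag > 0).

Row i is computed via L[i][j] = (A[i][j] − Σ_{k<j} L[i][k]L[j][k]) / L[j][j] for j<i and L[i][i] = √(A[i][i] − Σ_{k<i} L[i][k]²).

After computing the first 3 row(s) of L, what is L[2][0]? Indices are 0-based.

L[2][0] = -1

Step 1: L[0][0] = √(16) = 4.
  L[1][0] = (4) / L[0][0] = 1.
Step 2: L[1][1] = √(4) = 2.
  L[2][0] = (-4) / L[0][0] = -1.
  L[2][1] = (6) / L[1][1] = 3.
Step 3: L[2][2] = √(1) = 1.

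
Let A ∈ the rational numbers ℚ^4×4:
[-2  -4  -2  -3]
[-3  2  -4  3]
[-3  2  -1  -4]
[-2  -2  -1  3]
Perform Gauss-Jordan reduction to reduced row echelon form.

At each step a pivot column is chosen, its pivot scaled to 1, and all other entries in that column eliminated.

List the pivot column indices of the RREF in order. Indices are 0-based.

pivot columns: 0, 1, 2, 3

pivot(0,0)=-2: scale R0 → (1, 2, 1, 3/2)
  clear (1,0): R1 −= (-3)R0 → (0, 8, -1, 15/2)
  clear (2,0): R2 −= (-3)R0 → (0, 8, 2, 1/2)
  clear (3,0): R3 −= (-2)R0 → (0, 2, 1, 6)
pivot(1,1)=8: scale R1 → (0, 1, -1/8, 15/16)
  clear (0,1): R0 −= (2)R1 → (1, 0, 5/4, -3/8)
  clear (2,1): R2 −= (8)R1 → (0, 0, 3, -7)
  clear (3,1): R3 −= (2)R1 → (0, 0, 5/4, 33/8)
pivot(2,2)=3: scale R2 → (0, 0, 1, -7/3)
  clear (0,2): R0 −= (5/4)R2 → (1, 0, 0, 61/24)
  clear (1,2): R1 −= (-1/8)R2 → (0, 1, 0, 31/48)
  clear (3,2): R3 −= (5/4)R2 → (0, 0, 0, 169/24)
pivot(3,3)=169/24: scale R3 → (0, 0, 0, 1)
  clear (0,3): R0 −= (61/24)R3 → (1, 0, 0, 0)
  clear (1,3): R1 −= (31/48)R3 → (0, 1, 0, 0)
  clear (2,3): R2 −= (-7/3)R3 → (0, 0, 1, 0)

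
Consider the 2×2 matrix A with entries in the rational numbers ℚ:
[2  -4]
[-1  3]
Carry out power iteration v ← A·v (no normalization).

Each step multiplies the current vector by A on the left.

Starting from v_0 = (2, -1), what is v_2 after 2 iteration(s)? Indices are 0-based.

v_2 = (36, -23)

v_0 = (2, -1).
v_1 = A·v_0 = (8, -5).
v_2 = A·v_1 = (36, -23).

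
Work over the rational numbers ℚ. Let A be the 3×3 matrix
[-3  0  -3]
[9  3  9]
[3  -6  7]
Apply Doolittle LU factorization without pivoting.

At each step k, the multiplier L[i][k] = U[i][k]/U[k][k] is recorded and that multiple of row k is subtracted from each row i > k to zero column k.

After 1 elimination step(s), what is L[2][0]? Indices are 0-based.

L[2][0] = -1

Step 1: pivot at (0,0) is -3.
  row1 ← row1 − (-3)·row0  ⇒  L[1][0]=-3, U row1=(0, 3, 0)
  row2 ← row2 − (-1)·row0  ⇒  L[2][0]=-1, U row2=(0, -6, 4)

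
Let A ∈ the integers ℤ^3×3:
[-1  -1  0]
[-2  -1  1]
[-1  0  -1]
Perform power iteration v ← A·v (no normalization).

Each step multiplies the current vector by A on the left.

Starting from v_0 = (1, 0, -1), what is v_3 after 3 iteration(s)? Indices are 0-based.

v_0 = (1, 0, -1).
v_1 = A·v_0 = (-1, -3, 0).
v_2 = A·v_1 = (4, 5, 1).
v_3 = A·v_2 = (-9, -12, -5).

v_3 = (-9, -12, -5)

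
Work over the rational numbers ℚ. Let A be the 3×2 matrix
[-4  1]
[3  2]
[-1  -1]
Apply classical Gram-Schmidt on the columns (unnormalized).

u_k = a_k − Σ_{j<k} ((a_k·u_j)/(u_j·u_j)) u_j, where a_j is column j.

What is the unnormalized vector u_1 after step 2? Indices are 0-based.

u_1 = (19/13, 43/26, -23/26)

Step 1: u_0 = a_0 = (-4, 3, -1).
Step 2: u_1 = a_1 − (3/26)·u_0 = (19/13, 43/26, -23/26).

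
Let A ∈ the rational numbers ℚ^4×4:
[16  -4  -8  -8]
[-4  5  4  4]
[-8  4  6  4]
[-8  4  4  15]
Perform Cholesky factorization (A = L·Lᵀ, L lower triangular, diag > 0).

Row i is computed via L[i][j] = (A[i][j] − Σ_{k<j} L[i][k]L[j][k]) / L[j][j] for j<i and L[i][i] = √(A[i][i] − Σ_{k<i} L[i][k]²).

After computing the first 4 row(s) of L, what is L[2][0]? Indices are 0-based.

Step 1: L[0][0] = √(16) = 4.
  L[1][0] = (-4) / L[0][0] = -1.
Step 2: L[1][1] = √(4) = 2.
  L[2][0] = (-8) / L[0][0] = -2.
  L[2][1] = (2) / L[1][1] = 1.
Step 3: L[2][2] = √(1) = 1.
  L[3][0] = (-8) / L[0][0] = -2.
  L[3][1] = (2) / L[1][1] = 1.
  L[3][2] = (-1) / L[2][2] = -1.
Step 4: L[3][3] = √(9) = 3.

L[2][0] = -2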